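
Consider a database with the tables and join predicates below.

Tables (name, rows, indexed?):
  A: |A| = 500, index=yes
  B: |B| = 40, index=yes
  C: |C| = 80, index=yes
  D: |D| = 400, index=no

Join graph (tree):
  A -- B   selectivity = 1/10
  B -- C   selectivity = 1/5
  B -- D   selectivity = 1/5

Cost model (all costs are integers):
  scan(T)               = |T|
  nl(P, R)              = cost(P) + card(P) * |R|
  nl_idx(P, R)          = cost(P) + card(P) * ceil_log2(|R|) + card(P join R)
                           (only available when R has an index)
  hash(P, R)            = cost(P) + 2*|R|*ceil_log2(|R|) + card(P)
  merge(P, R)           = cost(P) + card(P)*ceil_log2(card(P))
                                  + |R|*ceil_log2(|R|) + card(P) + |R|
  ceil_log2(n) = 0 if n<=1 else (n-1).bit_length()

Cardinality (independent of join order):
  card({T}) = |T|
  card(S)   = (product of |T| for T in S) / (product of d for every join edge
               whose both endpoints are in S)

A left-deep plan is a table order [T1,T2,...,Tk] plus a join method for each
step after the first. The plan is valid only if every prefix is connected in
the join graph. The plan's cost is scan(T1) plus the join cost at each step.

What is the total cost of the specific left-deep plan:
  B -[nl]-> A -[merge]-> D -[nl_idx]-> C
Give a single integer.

3728040

step 1: scan B: cost=40, card=40
step 2: join A via nl
    card(P join A) = 40*500/(10) = 2000
    cost = 40 + 40*500 = 20040
step 3: join D via merge
    card(P join D) = 2000*400/(5) = 160000
    cost = 20040 + 2000*11 + 400*9 + 2000 + 400 = 48040
step 4: join C via nl_idx
    card(P join C) = 160000*80/(5) = 2560000
    cost = 48040 + 160000*7 + 2560000 = 3728040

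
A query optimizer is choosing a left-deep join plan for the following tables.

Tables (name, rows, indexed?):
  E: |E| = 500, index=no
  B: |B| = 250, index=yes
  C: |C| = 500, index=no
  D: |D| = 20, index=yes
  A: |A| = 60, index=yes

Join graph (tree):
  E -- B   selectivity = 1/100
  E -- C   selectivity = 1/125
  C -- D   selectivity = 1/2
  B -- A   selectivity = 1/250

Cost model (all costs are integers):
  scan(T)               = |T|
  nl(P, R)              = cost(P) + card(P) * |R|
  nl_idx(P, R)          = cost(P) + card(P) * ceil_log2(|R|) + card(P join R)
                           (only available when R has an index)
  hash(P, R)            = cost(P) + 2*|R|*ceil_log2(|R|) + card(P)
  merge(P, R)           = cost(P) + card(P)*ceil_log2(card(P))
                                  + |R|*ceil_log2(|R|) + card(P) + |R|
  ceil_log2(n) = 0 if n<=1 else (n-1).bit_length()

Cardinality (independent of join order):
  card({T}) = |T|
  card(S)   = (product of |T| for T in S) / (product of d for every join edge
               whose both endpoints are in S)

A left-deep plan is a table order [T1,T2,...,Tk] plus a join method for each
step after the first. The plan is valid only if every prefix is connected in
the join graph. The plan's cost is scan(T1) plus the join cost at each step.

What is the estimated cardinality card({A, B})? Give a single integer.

60

Tables in S: A(60), B(250)
Edges inside S: B-A(d=250)
numerator = 60 * 250 = 15000
denominator = 250 = 250
card(S) = 15000 / 250 = 60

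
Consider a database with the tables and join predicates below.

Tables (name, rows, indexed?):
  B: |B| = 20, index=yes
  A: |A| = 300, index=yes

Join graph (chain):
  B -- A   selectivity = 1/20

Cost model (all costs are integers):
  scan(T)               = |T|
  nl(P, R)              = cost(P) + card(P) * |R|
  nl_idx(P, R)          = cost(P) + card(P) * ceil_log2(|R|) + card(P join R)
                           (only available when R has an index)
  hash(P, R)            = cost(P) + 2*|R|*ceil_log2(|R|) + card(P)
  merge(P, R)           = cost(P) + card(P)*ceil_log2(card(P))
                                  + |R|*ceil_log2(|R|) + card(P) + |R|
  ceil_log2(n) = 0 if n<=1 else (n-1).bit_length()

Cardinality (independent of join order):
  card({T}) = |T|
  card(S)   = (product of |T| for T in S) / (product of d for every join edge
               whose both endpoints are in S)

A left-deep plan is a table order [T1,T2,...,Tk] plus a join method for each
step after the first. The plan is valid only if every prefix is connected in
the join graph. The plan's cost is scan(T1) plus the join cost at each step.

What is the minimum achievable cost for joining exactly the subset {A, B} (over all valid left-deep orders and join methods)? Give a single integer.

500

Selinger DP over subsets of {A,B}:
  {B}: scan cost=20, card=20
  {A}: scan cost=300, card=300
  {AB}: card=300; try (A,nl_idx)→500, (B,hash)→800, (B,nl_idx)→2100, (A,merge)→3140, (B,merge)→3420, (A,hash)→5440 …(+2); best=500 via (A,nl_idx)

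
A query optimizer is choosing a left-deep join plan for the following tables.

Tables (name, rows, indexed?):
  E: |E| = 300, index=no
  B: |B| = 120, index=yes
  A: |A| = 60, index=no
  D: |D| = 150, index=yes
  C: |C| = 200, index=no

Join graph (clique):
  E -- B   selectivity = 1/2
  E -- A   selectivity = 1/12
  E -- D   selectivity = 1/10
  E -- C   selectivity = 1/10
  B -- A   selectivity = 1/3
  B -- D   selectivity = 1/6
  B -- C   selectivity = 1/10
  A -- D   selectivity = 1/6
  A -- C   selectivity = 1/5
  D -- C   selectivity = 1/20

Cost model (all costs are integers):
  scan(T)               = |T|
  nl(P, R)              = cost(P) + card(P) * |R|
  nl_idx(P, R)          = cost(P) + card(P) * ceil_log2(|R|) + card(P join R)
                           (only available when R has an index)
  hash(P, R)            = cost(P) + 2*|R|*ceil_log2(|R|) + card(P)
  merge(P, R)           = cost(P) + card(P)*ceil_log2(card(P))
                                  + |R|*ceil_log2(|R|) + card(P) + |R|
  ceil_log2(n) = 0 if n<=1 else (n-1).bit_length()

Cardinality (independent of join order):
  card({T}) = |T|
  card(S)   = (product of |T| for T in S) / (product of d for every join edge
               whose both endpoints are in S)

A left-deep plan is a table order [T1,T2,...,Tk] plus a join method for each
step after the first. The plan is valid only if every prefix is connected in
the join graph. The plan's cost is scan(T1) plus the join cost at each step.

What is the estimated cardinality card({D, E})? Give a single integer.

4500

Tables in S: D(150), E(300)
Edges inside S: E-D(d=10)
numerator = 150 * 300 = 45000
denominator = 10 = 10
card(S) = 45000 / 10 = 4500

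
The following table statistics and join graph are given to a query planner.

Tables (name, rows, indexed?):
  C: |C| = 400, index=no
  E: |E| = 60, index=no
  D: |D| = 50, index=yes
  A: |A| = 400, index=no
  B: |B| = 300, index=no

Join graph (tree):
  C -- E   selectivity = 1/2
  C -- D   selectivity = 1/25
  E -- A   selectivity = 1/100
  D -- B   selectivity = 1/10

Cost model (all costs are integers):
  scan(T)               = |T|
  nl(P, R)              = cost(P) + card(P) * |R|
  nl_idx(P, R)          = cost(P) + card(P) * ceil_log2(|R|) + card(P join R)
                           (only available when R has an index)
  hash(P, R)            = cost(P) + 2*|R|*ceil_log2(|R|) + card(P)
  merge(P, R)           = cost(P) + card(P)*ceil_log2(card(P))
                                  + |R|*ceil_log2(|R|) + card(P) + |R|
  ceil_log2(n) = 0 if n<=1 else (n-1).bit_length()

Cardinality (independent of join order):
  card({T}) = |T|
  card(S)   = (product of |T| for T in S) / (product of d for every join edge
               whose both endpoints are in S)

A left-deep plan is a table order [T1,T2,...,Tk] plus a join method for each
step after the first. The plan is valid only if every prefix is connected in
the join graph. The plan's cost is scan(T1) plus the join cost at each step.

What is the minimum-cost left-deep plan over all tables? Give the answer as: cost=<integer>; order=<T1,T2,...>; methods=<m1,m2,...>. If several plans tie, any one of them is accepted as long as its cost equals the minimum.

Selinger DP (subsets sized 1..n):
  {C}: scan cost=400, card=400
  {E}: scan cost=60, card=60
  {D}: scan cost=50, card=50
  {A}: scan cost=400, card=400
  {B}: scan cost=300, card=300
  {CE}: card=12000; try (E,hash)→1520, (C,merge)→4480, (E,merge)→4820, (C,hash)→7320, (C,nl)→24060, (E,nl)→24400; best=1520 via (E,hash)
  {CD}: card=800; try (D,hash)→1400, (D,nl_idx)→3600, (C,merge)→4400, (D,merge)→4750, (C,hash)→7300, (C,nl)→20050 …(+1); best=1400 via (D,hash)
  {AE}: card=240; try (E,hash)→1520, (A,merge)→4480, (E,merge)→4820, (A,hash)→7320, (A,nl)→24060, (E,nl)→24400; best=1520 via (E,hash)
  {BD}: card=1500; try (D,hash)→1200, (B,merge)→3400, (D,nl_idx)→3600, (D,merge)→3650, (B,hash)→5500, (B,nl)→15050 …(+1); best=1200 via (D,hash)
  {CDE}: card=24000; try (E,hash)→2920, (E,merge)→10620, (D,hash)→14120, (E,nl)→49400, (D,nl_idx)→97520, (D,merge)→181870 …(+1); best=2920 via (E,hash)
  {ACE}: card=48000; try (C,merge)→7680, (C,hash)→8960, (A,hash)→20720, (C,nl)→97520, (A,merge)→185520, (A,nl)→4801520; best=7680 via (C,merge)
  {BCD}: card=24000; try (B,hash)→7600, (C,hash)→9900, (B,merge)→13200, (C,merge)→23200, (B,nl)→241400, (C,nl)→601200; best=7600 via (B,hash)
  {ACDE}: card=96000; try (A,hash)→34120, (D,hash)→56280, (A,merge)→390920, (D,nl_idx)→391680, (D,merge)→824030, (D,nl)→2407680 …(+1); best=34120 via (A,hash)
  {BCDE}: card=720000; try (E,hash)→32320, (B,hash)→32320, (B,merge)→389920, (E,merge)→392020, (E,nl)→1447600, (B,nl)→7202920; best=32320 via (E,hash)
  {ABCDE}: card=2880000; try (B,hash)→135520, (A,hash)→759520, (B,merge)→1765120, (A,merge)→15156320, (B,nl)→28834120, (A,nl)→288032320; best=135520 via (B,hash)

cost=135520; order=C,D,E,A,B; methods=hash,hash,hash,hash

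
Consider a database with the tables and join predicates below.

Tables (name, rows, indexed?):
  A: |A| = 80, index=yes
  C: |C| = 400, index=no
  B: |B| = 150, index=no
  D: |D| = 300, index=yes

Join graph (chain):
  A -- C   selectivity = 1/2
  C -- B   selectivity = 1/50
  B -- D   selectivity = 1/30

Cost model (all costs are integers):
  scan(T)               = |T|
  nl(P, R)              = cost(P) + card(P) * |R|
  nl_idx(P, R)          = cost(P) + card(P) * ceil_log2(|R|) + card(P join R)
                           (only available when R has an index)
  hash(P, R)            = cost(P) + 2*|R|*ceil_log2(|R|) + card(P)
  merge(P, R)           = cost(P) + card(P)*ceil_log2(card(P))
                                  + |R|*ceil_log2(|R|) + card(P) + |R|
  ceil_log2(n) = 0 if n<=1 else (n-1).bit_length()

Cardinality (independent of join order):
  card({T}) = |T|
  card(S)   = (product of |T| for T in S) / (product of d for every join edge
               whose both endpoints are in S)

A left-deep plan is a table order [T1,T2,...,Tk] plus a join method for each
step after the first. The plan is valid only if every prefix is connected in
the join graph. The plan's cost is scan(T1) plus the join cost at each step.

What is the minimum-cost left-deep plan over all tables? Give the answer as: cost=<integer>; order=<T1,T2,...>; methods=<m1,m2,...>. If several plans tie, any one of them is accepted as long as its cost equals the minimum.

Selinger DP (subsets sized 1..n):
  {A}: scan cost=80, card=80
  {C}: scan cost=400, card=400
  {B}: scan cost=150, card=150
  {D}: scan cost=300, card=300
  {AC}: card=16000; try (A,hash)→1920, (C,merge)→4720, (A,merge)→5040, (C,hash)→7360, (A,nl_idx)→19200, (C,nl)→32080 …(+1); best=1920 via (A,hash)
  {BC}: card=1200; try (B,hash)→3200, (C,merge)→5500, (B,merge)→5750, (C,hash)→7500, (C,nl)→60150, (B,nl)→60400; best=3200 via (B,hash)
  {BD}: card=1500; try (D,nl_idx)→3000, (B,hash)→3000, (D,merge)→4500, (B,merge)→4650, (D,hash)→5700, (D,nl)→45150 …(+1); best=3000 via (D,nl_idx)
  {ABC}: card=48000; try (A,hash)→5520, (A,merge)→18240, (B,hash)→20320, (A,nl_idx)→59600, (A,nl)→99200, (B,merge)→243270 …(+1); best=5520 via (A,hash)
  {BCD}: card=12000; try (D,hash)→9800, (C,hash)→11700, (D,merge)→20600, (C,merge)→25000, (D,nl_idx)→26000, (D,nl)→363200 …(+1); best=9800 via (D,hash)
  {ABCD}: card=480000; try (A,hash)→22920, (D,hash)→58920, (A,merge)→190440, (A,nl_idx)→573800, (D,merge)→824520, (D,nl_idx)→917520 …(+2); best=22920 via (A,hash)

cost=22920; order=C,B,D,A; methods=hash,hash,hash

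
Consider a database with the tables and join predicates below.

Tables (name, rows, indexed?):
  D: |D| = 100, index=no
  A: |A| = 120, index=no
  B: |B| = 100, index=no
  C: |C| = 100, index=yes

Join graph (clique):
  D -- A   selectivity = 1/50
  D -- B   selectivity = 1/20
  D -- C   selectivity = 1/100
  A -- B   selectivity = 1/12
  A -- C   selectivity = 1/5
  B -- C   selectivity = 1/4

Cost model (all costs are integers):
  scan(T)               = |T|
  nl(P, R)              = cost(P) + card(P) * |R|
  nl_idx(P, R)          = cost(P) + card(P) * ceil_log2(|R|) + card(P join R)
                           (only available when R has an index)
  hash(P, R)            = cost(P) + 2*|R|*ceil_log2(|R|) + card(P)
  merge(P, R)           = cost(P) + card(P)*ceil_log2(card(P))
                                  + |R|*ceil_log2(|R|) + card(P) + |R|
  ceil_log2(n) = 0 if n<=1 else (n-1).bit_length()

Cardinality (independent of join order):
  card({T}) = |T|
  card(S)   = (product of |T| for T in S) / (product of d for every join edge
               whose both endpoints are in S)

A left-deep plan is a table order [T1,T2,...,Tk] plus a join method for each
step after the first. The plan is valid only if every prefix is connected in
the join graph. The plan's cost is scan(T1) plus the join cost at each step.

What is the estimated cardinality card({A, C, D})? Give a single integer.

Tables in S: A(120), C(100), D(100)
Edges inside S: D-A(d=50), D-C(d=100), A-C(d=5)
numerator = 120 * 100 * 100 = 1200000
denominator = 50 * 100 * 5 = 25000
card(S) = 1200000 / 25000 = 48

48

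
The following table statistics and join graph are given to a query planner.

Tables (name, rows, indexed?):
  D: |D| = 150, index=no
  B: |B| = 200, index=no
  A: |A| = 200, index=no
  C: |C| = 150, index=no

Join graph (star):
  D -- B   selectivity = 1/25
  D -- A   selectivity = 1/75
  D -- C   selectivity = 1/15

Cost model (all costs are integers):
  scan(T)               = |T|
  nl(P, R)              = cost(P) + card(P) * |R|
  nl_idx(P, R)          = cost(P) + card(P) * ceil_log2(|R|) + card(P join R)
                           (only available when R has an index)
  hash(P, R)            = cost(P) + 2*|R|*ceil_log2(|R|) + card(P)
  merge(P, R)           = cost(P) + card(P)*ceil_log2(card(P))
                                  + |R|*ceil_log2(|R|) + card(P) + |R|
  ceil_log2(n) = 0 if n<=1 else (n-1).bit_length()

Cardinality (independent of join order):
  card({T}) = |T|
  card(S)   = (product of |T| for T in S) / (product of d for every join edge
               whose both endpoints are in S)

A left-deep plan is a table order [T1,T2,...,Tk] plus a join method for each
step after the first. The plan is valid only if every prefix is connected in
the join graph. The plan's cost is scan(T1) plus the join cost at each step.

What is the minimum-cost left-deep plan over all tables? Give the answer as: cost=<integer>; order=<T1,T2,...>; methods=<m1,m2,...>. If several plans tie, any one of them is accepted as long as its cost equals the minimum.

Selinger DP (subsets sized 1..n):
  {D}: scan cost=150, card=150
  {B}: scan cost=200, card=200
  {A}: scan cost=200, card=200
  {C}: scan cost=150, card=150
  {BD}: card=1200; try (D,hash)→2800, (B,merge)→3300, (D,merge)→3350, (B,hash)→3500, (B,nl)→30150, (D,nl)→30200; best=2800 via (D,hash)
  {AD}: card=400; try (D,hash)→2800, (A,merge)→3300, (D,merge)→3350, (A,hash)→3500, (A,nl)→30150, (D,nl)→30200; best=2800 via (D,hash)
  {CD}: card=1500; try (D,hash)→2700, (C,hash)→2700, (D,merge)→2850, (C,merge)→2850, (D,nl)→22650, (C,nl)→22650; best=2700 via (D,hash)
  {ABD}: card=3200; try (B,hash)→6400, (A,hash)→7200, (B,merge)→8600, (A,merge)→19000, (B,nl)→82800, (A,nl)→242800; best=6400 via (B,hash)
  {BCD}: card=12000; try (C,hash)→6400, (B,hash)→7400, (C,merge)→18550, (B,merge)→22500, (C,nl)→182800, (B,nl)→302700; best=6400 via (C,hash)
  {ACD}: card=4000; try (C,hash)→5600, (A,hash)→7400, (C,merge)→8150, (A,merge)→22500, (C,nl)→62800, (A,nl)→302700; best=5600 via (C,hash)
  {ABCD}: card=32000; try (C,hash)→12000, (B,hash)→12800, (A,hash)→21600, (C,merge)→49350, (B,merge)→59400, (A,merge)→188200 …(+3); best=12000 via (C,hash)

cost=12000; order=A,D,B,C; methods=hash,hash,hash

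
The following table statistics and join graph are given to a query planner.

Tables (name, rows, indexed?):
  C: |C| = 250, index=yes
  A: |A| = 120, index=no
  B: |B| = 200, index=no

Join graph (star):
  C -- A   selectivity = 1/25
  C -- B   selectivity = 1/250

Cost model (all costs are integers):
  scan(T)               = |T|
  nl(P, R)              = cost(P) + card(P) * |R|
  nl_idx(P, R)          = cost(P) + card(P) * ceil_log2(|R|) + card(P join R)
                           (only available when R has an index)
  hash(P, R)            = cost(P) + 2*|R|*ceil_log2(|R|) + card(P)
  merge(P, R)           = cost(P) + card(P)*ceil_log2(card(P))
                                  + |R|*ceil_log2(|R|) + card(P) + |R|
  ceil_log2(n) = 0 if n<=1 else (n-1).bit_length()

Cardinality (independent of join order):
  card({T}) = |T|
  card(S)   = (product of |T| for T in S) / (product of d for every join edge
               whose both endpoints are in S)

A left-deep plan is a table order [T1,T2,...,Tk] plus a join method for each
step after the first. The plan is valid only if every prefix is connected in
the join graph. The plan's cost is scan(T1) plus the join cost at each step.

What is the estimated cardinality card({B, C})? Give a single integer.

Tables in S: B(200), C(250)
Edges inside S: C-B(d=250)
numerator = 200 * 250 = 50000
denominator = 250 = 250
card(S) = 50000 / 250 = 200

200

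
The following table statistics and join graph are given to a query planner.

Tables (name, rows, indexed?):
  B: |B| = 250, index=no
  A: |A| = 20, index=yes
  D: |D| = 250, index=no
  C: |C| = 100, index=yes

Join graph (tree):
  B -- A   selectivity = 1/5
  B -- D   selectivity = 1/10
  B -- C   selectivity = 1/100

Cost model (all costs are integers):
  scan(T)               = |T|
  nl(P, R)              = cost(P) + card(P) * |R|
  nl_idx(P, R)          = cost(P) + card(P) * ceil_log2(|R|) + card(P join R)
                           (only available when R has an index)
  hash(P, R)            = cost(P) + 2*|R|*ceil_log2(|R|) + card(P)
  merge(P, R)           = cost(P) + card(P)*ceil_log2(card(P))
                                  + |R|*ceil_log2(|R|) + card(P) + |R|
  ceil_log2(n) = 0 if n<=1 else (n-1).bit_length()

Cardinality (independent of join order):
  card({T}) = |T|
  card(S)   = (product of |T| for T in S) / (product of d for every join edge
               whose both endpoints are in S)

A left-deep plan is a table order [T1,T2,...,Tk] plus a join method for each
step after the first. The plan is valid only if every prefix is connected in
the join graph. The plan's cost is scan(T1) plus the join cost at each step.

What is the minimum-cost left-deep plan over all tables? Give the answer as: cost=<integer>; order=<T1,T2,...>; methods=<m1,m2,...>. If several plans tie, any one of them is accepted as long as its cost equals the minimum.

Selinger DP (subsets sized 1..n):
  {B}: scan cost=250, card=250
  {A}: scan cost=20, card=20
  {D}: scan cost=250, card=250
  {C}: scan cost=100, card=100
  {AB}: card=1000; try (A,hash)→700, (B,merge)→2390, (A,nl_idx)→2500, (A,merge)→2620, (B,hash)→4040, (B,nl)→5020 …(+1); best=700 via (A,hash)
  {BD}: card=6250; try (D,hash)→4500, (B,hash)→4500, (D,merge)→4750, (B,merge)→4750, (D,nl)→62750, (B,nl)→62750; best=4500 via (D,hash)
  {BC}: card=250; try (C,hash)→1900, (C,nl_idx)→2250, (B,merge)→3150, (C,merge)→3300, (B,hash)→4200, (B,nl)→25100 …(+1); best=1900 via (C,hash)
  {ABD}: card=25000; try (D,hash)→5700, (A,hash)→10950, (D,merge)→13950, (A,nl_idx)→60750, (A,merge)→92120, (A,nl)→129500 …(+1); best=5700 via (D,hash)
  {ABC}: card=1000; try (A,hash)→2350, (C,hash)→3100, (A,nl_idx)→4150, (A,merge)→4270, (A,nl)→6900, (C,nl_idx)→8700 …(+2); best=2350 via (A,hash)
  {BCD}: card=6250; try (D,hash)→6150, (D,merge)→6400, (C,hash)→12150, (C,nl_idx)→54500, (D,nl)→64400, (C,merge)→92800 …(+1); best=6150 via (D,hash)
  {ABCD}: card=25000; try (D,hash)→7350, (A,hash)→12600, (D,merge)→15600, (C,hash)→32100, (A,nl_idx)→62400, (A,merge)→93770 …(+5); best=7350 via (D,hash)

cost=7350; order=B,C,A,D; methods=hash,hash,hash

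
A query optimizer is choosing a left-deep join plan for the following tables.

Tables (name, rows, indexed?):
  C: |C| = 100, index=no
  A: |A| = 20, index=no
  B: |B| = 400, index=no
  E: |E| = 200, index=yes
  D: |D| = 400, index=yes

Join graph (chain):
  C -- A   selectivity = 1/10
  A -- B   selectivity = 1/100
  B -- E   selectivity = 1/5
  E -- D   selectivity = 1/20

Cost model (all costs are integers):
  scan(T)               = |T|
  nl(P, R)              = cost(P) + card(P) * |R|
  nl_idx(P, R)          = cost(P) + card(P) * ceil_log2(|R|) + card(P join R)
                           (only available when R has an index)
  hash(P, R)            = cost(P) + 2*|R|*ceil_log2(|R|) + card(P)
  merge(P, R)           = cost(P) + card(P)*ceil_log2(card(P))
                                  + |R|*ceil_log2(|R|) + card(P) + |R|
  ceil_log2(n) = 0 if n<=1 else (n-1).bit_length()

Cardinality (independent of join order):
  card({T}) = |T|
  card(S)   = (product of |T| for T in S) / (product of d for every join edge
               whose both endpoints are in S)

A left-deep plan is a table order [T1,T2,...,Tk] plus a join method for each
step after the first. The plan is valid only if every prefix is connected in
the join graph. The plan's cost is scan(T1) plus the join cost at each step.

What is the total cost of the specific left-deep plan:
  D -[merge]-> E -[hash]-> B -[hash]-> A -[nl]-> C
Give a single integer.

step 1: scan D: cost=400, card=400
step 2: join E via merge
    card(P join E) = 400*200/(20) = 4000
    cost = 400 + 400*9 + 200*8 + 400 + 200 = 6200
step 3: join B via hash
    card(P join B) = 4000*400/(5) = 320000
    cost = 6200 + 2*400*9 + 4000 = 17400
step 4: join A via hash
    card(P join A) = 320000*20/(100) = 64000
    cost = 17400 + 2*20*5 + 320000 = 337600
step 5: join C via nl
    card(P join C) = 64000*100/(10) = 640000
    cost = 337600 + 64000*100 = 6737600

6737600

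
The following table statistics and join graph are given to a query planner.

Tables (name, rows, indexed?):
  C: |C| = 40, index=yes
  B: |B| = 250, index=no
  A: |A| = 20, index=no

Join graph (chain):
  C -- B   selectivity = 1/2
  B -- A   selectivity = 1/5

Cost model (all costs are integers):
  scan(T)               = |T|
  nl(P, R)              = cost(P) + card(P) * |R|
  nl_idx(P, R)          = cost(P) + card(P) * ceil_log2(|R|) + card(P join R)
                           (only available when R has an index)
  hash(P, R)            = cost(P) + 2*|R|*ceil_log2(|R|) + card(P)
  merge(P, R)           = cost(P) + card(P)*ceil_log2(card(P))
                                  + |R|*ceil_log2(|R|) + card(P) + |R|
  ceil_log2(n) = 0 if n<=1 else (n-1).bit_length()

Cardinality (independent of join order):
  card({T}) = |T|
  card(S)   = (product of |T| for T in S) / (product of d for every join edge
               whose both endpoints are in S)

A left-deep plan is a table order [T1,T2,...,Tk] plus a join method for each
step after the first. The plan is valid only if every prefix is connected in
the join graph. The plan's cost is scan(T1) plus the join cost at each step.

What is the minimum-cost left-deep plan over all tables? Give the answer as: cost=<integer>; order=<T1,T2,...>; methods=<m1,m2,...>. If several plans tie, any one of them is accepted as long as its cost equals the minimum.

Selinger DP (subsets sized 1..n):
  {C}: scan cost=40, card=40
  {B}: scan cost=250, card=250
  {A}: scan cost=20, card=20
  {BC}: card=5000; try (C,hash)→980, (B,merge)→2570, (C,merge)→2780, (B,hash)→4080, (C,nl_idx)→6750, (B,nl)→10040 …(+1); best=980 via (C,hash)
  {AB}: card=1000; try (A,hash)→700, (B,merge)→2390, (A,merge)→2620, (B,hash)→4040, (B,nl)→5020, (A,nl)→5250; best=700 via (A,hash)
  {ABC}: card=20000; try (C,hash)→2180, (A,hash)→6180, (C,merge)→11980, (C,nl_idx)→26700, (C,nl)→40700, (A,merge)→71100 …(+1); best=2180 via (C,hash)

cost=2180; order=B,A,C; methods=hash,hash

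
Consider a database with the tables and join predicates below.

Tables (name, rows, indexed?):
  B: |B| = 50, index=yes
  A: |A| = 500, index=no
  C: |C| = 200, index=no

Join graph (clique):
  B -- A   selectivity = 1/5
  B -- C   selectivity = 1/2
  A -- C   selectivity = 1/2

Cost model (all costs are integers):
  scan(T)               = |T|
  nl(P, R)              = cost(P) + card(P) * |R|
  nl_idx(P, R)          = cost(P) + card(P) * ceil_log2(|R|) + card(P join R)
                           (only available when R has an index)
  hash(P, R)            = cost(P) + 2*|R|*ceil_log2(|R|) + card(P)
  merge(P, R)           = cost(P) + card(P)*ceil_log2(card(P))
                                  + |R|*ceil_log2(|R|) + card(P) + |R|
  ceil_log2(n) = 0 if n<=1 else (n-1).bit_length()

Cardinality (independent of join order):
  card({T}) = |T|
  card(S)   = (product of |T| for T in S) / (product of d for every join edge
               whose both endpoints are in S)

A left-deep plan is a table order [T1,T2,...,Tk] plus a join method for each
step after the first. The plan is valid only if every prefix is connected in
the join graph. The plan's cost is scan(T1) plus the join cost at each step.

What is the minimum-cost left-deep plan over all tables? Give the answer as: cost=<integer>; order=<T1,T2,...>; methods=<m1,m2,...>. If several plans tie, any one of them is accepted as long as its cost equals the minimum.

Selinger DP (subsets sized 1..n):
  {B}: scan cost=50, card=50
  {A}: scan cost=500, card=500
  {C}: scan cost=200, card=200
  {AB}: card=5000; try (B,hash)→1600, (A,merge)→5400, (B,merge)→5850, (B,nl_idx)→8500, (A,hash)→9100, (A,nl)→25050 …(+1); best=1600 via (B,hash)
  {BC}: card=5000; try (B,hash)→1000, (C,merge)→2200, (B,merge)→2350, (C,hash)→3300, (B,nl_idx)→6400, (C,nl)→10050 …(+1); best=1000 via (B,hash)
  {AC}: card=50000; try (C,hash)→4200, (A,merge)→7000, (C,merge)→7300, (A,hash)→9400, (A,nl)→100200, (C,nl)→100500; best=4200 via (C,hash)
  {ABC}: card=250000; try (C,hash)→9800, (A,hash)→15000, (B,hash)→54800, (C,merge)→73400, (A,merge)→76000, (B,nl_idx)→554200 …(+4); best=9800 via (C,hash)

cost=9800; order=A,B,C; methods=hash,hash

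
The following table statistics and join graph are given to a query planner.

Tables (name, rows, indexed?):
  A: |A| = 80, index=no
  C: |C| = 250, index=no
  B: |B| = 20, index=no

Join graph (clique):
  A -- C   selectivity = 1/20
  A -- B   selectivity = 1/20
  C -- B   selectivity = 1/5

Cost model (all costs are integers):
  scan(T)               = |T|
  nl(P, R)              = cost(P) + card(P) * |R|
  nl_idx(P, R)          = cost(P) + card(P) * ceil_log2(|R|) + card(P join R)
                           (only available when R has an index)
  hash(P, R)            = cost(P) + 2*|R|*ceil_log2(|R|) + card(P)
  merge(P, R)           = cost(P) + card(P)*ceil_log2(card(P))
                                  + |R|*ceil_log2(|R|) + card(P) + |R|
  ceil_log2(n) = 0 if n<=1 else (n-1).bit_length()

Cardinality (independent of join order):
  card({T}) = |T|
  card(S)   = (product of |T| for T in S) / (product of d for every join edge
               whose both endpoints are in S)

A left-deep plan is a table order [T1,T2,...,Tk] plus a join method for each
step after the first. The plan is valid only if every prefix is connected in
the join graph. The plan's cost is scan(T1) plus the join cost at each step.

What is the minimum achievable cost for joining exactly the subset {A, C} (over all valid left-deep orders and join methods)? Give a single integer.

Selinger DP over subsets of {A,C}:
  {A}: scan cost=80, card=80
  {C}: scan cost=250, card=250
  {AC}: card=1000; try (A,hash)→1620, (C,merge)→2970, (A,merge)→3140, (C,hash)→4160, (C,nl)→20080, (A,nl)→20250; best=1620 via (A,hash)

1620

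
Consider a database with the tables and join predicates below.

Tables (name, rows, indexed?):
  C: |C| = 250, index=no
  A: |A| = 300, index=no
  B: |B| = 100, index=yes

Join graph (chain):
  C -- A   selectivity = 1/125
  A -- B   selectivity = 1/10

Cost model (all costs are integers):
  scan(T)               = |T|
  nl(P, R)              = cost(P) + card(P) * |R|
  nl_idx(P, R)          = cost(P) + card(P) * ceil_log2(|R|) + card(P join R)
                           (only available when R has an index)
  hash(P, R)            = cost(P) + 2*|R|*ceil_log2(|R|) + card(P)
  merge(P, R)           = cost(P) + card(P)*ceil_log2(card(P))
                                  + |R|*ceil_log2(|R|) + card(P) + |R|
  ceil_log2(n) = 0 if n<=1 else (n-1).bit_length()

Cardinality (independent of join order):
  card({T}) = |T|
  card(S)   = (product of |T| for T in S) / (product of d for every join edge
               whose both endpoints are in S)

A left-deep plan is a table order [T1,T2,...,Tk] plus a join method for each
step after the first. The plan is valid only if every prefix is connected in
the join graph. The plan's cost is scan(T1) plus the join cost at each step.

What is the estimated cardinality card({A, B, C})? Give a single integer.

Tables in S: A(300), B(100), C(250)
Edges inside S: C-A(d=125), A-B(d=10)
numerator = 300 * 100 * 250 = 7500000
denominator = 125 * 10 = 1250
card(S) = 7500000 / 1250 = 6000

6000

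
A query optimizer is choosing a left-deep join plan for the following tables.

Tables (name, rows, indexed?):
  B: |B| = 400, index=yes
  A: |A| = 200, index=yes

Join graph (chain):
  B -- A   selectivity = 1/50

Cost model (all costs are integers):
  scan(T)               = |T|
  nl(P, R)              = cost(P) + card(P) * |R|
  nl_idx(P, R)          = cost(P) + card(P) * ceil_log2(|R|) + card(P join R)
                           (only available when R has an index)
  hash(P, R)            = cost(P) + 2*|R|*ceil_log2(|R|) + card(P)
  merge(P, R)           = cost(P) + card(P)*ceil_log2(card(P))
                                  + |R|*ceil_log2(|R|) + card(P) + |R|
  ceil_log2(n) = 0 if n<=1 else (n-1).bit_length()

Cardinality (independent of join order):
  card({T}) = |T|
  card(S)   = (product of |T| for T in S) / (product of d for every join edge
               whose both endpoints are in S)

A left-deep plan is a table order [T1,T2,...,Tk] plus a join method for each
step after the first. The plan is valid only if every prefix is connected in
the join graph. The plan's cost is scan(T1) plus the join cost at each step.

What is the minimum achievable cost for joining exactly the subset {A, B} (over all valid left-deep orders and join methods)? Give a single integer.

3600

Selinger DP over subsets of {A,B}:
  {B}: scan cost=400, card=400
  {A}: scan cost=200, card=200
  {AB}: card=1600; try (B,nl_idx)→3600, (A,hash)→4000, (A,nl_idx)→5200, (B,merge)→6000, (A,merge)→6200, (B,hash)→7600 …(+2); best=3600 via (B,nl_idx)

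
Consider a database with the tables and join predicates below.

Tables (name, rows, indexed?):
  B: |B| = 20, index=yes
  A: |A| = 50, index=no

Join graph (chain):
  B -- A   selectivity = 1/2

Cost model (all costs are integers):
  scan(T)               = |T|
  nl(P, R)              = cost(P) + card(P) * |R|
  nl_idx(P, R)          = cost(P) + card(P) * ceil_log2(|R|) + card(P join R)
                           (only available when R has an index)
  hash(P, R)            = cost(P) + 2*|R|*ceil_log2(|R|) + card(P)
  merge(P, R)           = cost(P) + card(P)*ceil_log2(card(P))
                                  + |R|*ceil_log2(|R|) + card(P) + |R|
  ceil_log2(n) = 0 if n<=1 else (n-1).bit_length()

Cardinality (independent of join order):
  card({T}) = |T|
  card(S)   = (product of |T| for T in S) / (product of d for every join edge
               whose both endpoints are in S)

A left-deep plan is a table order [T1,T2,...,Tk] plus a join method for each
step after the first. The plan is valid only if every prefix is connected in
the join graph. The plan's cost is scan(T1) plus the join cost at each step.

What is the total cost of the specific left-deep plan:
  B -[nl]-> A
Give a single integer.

1020

step 1: scan B: cost=20, card=20
step 2: join A via nl
    card(P join A) = 20*50/(2) = 500
    cost = 20 + 20*50 = 1020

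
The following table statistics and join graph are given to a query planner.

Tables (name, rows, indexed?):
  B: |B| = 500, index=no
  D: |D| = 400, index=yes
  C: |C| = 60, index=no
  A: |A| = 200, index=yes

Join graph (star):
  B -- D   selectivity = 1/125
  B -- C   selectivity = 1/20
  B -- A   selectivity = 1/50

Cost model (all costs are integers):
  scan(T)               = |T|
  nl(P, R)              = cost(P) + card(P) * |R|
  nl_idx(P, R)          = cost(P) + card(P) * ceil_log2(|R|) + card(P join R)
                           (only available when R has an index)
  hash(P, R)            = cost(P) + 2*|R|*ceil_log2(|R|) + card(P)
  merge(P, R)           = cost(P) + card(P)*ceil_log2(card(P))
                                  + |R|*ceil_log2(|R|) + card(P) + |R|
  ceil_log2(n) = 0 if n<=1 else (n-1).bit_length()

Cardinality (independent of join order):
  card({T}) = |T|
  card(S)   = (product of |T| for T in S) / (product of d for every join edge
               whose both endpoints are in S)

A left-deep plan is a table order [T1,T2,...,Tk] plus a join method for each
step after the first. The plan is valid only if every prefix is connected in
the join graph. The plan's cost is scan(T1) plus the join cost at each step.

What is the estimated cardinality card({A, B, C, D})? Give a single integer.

Tables in S: A(200), B(500), C(60), D(400)
Edges inside S: B-D(d=125), B-C(d=20), B-A(d=50)
numerator = 200 * 500 * 60 * 400 = 2400000000
denominator = 125 * 20 * 50 = 125000
card(S) = 2400000000 / 125000 = 19200

19200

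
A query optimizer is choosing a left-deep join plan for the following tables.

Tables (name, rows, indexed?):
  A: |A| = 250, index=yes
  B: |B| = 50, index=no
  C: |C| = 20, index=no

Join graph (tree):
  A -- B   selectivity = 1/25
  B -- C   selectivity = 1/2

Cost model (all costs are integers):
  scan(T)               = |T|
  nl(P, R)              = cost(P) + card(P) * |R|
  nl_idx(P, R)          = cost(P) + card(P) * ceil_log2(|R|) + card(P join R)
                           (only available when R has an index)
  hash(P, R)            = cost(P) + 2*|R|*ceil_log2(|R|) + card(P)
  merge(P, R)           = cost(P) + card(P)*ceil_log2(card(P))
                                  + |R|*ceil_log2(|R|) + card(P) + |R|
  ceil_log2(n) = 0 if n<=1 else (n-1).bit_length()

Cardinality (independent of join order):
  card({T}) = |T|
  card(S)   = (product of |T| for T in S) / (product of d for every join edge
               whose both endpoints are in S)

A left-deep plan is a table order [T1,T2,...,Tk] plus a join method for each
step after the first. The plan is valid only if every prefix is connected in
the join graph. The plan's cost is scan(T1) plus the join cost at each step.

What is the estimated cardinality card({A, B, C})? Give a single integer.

Tables in S: A(250), B(50), C(20)
Edges inside S: A-B(d=25), B-C(d=2)
numerator = 250 * 50 * 20 = 250000
denominator = 25 * 2 = 50
card(S) = 250000 / 50 = 5000

5000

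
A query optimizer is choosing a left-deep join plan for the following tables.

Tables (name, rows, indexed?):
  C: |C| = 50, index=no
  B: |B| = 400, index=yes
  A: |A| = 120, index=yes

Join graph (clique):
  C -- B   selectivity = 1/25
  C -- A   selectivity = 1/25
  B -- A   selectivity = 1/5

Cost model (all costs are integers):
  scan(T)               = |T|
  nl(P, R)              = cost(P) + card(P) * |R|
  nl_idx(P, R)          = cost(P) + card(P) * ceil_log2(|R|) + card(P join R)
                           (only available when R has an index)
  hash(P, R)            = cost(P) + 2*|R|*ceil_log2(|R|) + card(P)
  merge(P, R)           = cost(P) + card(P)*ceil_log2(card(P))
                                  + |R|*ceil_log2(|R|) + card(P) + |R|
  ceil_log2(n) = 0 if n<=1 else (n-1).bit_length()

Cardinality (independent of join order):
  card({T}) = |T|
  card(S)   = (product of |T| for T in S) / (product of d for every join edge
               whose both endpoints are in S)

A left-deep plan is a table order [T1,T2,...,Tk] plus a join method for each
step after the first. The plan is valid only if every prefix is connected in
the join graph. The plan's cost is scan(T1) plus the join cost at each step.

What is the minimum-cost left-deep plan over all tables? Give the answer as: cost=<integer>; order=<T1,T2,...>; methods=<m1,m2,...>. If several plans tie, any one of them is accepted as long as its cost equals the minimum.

cost=3568; order=C,A,B; methods=nl_idx,nl_idx

Selinger DP (subsets sized 1..n):
  {C}: scan cost=50, card=50
  {B}: scan cost=400, card=400
  {A}: scan cost=120, card=120
  {BC}: card=800; try (B,nl_idx)→1300, (C,hash)→1400, (B,merge)→4400, (C,merge)→4750, (B,hash)→7300, (B,nl)→20050 …(+1); best=1300 via (B,nl_idx)
  {AC}: card=240; try (A,nl_idx)→640, (C,hash)→840, (A,merge)→1360, (C,merge)→1430, (A,hash)→1780, (A,nl)→6050 …(+1); best=640 via (A,nl_idx)
  {AB}: card=9600; try (A,hash)→2480, (B,merge)→5080, (A,merge)→5360, (B,hash)→7440, (B,nl_idx)→10800, (A,nl_idx)→12800 …(+2); best=2480 via (A,hash)
  {ABC}: card=768; try (B,nl_idx)→3568, (A,hash)→3780, (B,merge)→6800, (A,nl_idx)→7668, (B,hash)→8080, (A,merge)→11060 …(+5); best=3568 via (B,nl_idx)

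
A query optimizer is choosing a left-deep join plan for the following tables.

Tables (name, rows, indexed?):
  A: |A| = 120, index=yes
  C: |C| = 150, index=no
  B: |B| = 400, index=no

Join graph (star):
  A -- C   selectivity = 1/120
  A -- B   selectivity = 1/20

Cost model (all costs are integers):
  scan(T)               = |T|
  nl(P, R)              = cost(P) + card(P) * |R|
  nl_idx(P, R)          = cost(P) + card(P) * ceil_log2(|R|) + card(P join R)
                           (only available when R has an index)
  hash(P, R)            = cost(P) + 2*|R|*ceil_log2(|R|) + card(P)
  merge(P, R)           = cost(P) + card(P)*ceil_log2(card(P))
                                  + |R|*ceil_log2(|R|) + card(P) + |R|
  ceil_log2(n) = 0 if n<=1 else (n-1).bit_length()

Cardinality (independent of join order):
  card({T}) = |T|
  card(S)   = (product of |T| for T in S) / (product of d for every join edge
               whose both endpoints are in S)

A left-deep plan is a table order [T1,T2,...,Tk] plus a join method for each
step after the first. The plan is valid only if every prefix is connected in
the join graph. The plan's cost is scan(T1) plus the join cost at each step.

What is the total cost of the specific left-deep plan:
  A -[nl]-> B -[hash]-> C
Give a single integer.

step 1: scan A: cost=120, card=120
step 2: join B via nl
    card(P join B) = 120*400/(20) = 2400
    cost = 120 + 120*400 = 48120
step 3: join C via hash
    card(P join C) = 2400*150/(120) = 3000
    cost = 48120 + 2*150*8 + 2400 = 52920

52920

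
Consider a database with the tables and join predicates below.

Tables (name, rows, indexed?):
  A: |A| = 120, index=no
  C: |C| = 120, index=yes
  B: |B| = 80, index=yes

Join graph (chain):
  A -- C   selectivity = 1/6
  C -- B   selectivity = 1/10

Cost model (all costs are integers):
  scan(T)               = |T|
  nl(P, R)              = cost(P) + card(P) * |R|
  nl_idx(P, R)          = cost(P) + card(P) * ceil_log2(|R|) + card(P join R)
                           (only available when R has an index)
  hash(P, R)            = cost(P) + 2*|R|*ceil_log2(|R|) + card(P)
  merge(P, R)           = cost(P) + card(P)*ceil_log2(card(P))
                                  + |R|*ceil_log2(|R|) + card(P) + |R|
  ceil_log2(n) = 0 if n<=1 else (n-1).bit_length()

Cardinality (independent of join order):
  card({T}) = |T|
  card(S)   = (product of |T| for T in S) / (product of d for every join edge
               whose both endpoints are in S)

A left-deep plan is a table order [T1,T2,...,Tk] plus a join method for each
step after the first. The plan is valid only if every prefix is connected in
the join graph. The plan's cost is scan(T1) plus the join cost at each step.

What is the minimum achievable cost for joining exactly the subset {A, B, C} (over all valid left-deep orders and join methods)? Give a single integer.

Selinger DP over subsets of {A,B,C}:
  {A}: scan cost=120, card=120
  {C}: scan cost=120, card=120
  {B}: scan cost=80, card=80
  {AC}: card=2400; try (C,hash)→1920, (A,hash)→1920, (C,merge)→2040, (A,merge)→2040, (C,nl_idx)→3360, (C,nl)→14520 …(+1); best=1920 via (C,hash)
  {BC}: card=960; try (B,hash)→1360, (C,nl_idx)→1600, (C,merge)→1680, (B,merge)→1720, (C,hash)→1840, (B,nl_idx)→1920 …(+2); best=1360 via (B,hash)
  {ABC}: card=19200; try (A,hash)→4000, (B,hash)→5440, (A,merge)→12880, (B,merge)→33760, (B,nl_idx)→37920, (A,nl)→116560 …(+1); best=4000 via (A,hash)

4000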